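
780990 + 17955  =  798945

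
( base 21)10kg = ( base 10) 9697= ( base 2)10010111100001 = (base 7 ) 40162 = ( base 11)7316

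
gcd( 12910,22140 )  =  10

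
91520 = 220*416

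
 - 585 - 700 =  - 1285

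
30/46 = 15/23=0.65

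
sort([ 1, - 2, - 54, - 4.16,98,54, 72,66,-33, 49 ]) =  [ - 54, - 33,- 4.16, - 2,1,49,54, 66, 72, 98]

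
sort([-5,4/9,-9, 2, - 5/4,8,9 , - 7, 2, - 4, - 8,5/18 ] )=[ - 9, -8 ,  -  7, - 5, - 4, - 5/4,5/18,4/9, 2,2,8, 9]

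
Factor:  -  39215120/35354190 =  -3921512/3535419 = - 2^3* 3^(-1) * 7^1*29^(-1)*239^1 * 293^1*40637^( - 1)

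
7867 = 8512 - 645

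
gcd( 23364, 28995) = 3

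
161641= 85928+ 75713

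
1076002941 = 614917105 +461085836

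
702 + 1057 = 1759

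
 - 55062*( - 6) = 330372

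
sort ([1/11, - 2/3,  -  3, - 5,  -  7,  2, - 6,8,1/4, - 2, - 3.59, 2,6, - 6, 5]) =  [ - 7,  -  6, - 6, - 5,-3.59, - 3, - 2,  -  2/3,1/11,1/4, 2, 2 , 5, 6,8]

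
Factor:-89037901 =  - 823^1*108187^1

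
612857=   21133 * 29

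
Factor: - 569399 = -179^1 * 3181^1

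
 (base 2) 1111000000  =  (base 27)18F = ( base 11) 7A3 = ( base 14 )4C8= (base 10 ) 960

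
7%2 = 1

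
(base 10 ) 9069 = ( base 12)52B9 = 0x236D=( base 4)2031231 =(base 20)12D9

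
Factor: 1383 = 3^1*461^1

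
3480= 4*870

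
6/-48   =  -1/8 = - 0.12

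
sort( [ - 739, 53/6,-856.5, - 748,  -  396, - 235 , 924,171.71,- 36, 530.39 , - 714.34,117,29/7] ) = [ - 856.5, - 748, - 739,- 714.34, - 396, - 235,-36,29/7,53/6,  117, 171.71, 530.39, 924]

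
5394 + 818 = 6212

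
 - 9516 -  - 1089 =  - 8427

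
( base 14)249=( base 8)711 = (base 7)1222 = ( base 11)386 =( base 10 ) 457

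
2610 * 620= 1618200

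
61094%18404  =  5882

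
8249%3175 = 1899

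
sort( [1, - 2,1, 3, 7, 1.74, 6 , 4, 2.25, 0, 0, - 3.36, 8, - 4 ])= [ - 4, - 3.36,-2, 0, 0, 1, 1 , 1.74,2.25,3,  4, 6, 7,8]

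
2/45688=1/22844 = 0.00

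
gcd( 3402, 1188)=54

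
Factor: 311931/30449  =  3^4*3851^1*30449^( - 1)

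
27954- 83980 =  - 56026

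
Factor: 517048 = 2^3*7^2*1319^1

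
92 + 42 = 134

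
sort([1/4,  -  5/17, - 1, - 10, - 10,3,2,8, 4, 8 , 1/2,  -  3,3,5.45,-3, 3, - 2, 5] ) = [  -  10, -10, - 3 ,  -  3, - 2,  -  1, - 5/17, 1/4  ,  1/2,  2,  3,3, 3, 4, 5,5.45, 8,  8 ]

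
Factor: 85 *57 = 3^1*5^1*17^1* 19^1 = 4845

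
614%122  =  4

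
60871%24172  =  12527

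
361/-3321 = -1+2960/3321 = - 0.11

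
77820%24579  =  4083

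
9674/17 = 9674/17 = 569.06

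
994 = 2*497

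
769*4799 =3690431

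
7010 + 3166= 10176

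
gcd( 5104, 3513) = 1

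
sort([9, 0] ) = [0, 9] 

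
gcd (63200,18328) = 632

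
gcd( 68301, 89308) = 1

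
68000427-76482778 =-8482351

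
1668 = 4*417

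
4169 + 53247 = 57416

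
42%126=42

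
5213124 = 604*8631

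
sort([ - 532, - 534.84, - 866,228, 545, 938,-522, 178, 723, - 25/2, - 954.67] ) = [ - 954.67,-866, - 534.84, - 532, - 522, - 25/2,  178,  228,545,723, 938 ]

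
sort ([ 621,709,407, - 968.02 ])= [ - 968.02 , 407,  621, 709 ]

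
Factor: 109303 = 109303^1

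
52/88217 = 52/88217 = 0.00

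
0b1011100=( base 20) 4C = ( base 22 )44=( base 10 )92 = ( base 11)84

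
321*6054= 1943334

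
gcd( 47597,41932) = 11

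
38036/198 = 19018/99 = 192.10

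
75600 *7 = 529200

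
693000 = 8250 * 84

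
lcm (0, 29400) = 0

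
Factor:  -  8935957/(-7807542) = 2^( - 1)*3^( - 1)*1301257^( - 1) * 8935957^1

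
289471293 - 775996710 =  - 486525417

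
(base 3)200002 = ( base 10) 488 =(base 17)1BC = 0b111101000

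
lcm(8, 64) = 64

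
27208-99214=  - 72006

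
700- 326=374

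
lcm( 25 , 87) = 2175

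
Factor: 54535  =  5^1  *  13^1*839^1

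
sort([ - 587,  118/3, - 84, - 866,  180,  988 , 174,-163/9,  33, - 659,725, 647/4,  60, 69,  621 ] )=[ - 866 , - 659, - 587, - 84, - 163/9, 33,118/3,  60 , 69, 647/4,174,180, 621, 725,  988 ] 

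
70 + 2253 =2323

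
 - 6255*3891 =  - 24338205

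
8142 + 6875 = 15017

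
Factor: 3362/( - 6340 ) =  - 1681/3170= - 2^(-1 )*5^ (-1 ) *41^2* 317^( - 1 ) 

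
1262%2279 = 1262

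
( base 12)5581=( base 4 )2103301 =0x24f1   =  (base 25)f37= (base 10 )9457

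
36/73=36/73 =0.49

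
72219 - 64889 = 7330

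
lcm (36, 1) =36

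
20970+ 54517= 75487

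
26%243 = 26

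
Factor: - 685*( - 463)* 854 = 270850370 = 2^1*5^1 * 7^1*61^1*137^1  *  463^1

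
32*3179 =101728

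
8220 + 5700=13920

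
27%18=9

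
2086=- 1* (-2086 ) 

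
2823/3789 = 941/1263 = 0.75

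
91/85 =1 + 6/85 = 1.07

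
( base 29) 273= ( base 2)11101100000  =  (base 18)5eg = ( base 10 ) 1888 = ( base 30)22s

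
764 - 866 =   -  102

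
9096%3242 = 2612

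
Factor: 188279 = 7^1*13^1*2069^1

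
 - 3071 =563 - 3634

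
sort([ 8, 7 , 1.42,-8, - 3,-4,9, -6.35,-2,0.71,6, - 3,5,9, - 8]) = [ - 8, - 8,-6.35, - 4 ,-3,-3 , - 2,  0.71,1.42, 5,6 , 7,8,9,9]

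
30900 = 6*5150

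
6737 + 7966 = 14703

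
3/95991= 1/31997= 0.00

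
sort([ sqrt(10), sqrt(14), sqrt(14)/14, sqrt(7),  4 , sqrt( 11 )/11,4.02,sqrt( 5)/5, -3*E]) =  [-3 * E,  sqrt( 14) /14,  sqrt( 11)/11,sqrt(5 )/5,sqrt(7 ),sqrt (10 ), sqrt(14),  4, 4.02] 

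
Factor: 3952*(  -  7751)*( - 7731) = 2^4*3^2 * 13^1*19^1*23^1*337^1  *  859^1  =  236815620912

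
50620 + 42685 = 93305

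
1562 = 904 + 658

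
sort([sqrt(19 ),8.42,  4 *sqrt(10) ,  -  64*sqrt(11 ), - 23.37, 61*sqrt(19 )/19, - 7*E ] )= [ - 64*sqrt(11 ), - 23.37, - 7*E,sqrt( 19),8.42,4*sqrt(10), 61*sqrt ( 19)/19 ] 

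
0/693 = 0 = 0.00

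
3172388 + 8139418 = 11311806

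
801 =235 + 566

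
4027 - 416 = 3611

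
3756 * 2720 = 10216320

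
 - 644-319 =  - 963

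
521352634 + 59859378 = 581212012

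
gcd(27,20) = 1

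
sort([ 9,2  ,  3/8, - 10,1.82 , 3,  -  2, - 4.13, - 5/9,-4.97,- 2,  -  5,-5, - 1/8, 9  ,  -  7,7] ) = [-10, - 7, - 5, - 5,  -  4.97,-4.13,-2, - 2,-5/9 , - 1/8 , 3/8, 1.82, 2,3,7,9 , 9]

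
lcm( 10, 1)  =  10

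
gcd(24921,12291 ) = 3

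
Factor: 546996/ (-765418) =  - 273498/382709 = - 2^1*3^1*79^1*577^1*382709^( - 1) 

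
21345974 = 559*38186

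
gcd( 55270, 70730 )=10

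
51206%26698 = 24508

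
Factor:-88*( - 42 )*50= 184800 = 2^5*3^1*5^2*7^1*11^1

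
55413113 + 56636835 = 112049948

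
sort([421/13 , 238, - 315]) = [ - 315,421/13,238]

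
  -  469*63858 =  - 29949402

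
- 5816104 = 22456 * ( - 259) 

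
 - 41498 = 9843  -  51341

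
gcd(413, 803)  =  1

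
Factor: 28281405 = 3^1*5^1*19^1*99233^1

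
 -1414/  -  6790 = 101/485 = 0.21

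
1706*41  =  69946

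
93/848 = 93/848 = 0.11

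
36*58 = 2088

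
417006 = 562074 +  - 145068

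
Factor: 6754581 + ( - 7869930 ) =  - 3^1*31^1 * 67^1*179^1 = - 1115349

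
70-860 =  - 790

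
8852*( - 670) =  - 5930840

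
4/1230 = 2/615   =  0.00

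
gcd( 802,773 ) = 1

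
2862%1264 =334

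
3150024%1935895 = 1214129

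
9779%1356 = 287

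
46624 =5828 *8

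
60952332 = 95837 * 636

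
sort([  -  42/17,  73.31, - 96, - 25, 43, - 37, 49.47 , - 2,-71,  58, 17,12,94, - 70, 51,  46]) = [  -  96, - 71,-70, - 37 , - 25,  -  42/17,  -  2,12, 17, 43,46, 49.47, 51,58,  73.31, 94 ]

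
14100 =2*7050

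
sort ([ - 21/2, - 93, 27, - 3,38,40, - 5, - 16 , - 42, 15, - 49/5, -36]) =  [ - 93, - 42, - 36, - 16, - 21/2, - 49/5, - 5 , - 3,15, 27,38,40]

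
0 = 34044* 0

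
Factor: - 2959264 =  - 2^5 * 7^1 * 11^1 * 1201^1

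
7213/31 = 232 + 21/31  =  232.68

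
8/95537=8/95537= 0.00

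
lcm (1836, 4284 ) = 12852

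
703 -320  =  383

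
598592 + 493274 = 1091866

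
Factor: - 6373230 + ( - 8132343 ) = -14505573 = - 3^1*17^1*284423^1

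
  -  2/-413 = 2/413 = 0.00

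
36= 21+15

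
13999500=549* 25500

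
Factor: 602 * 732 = 2^3*3^1 * 7^1 * 43^1*61^1 = 440664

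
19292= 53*364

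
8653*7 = 60571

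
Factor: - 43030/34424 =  - 2^( - 2 )*5^1 = -5/4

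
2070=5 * 414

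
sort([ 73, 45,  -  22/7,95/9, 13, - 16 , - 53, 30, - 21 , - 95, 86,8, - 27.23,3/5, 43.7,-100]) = [ - 100, - 95,  -  53, - 27.23, - 21, - 16, - 22/7,3/5,  8  ,  95/9,13,30,43.7,45, 73,86 ]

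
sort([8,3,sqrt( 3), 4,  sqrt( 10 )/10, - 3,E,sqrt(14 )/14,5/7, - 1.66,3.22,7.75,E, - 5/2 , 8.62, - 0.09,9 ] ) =[ - 3, - 5/2 , - 1.66, - 0.09,sqrt( 14 ) /14, sqrt( 10 )/10,5/7, sqrt( 3),E, E,3, 3.22,4,7.75, 8, 8.62,9] 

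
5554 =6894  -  1340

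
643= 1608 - 965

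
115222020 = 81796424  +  33425596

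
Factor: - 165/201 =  - 55/67 = - 5^1*11^1*67^( - 1 )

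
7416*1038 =7697808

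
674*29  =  19546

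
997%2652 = 997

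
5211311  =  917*5683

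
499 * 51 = 25449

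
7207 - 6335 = 872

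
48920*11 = 538120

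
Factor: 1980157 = 47^1*42131^1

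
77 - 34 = 43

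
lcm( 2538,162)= 7614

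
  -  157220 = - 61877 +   -  95343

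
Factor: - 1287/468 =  - 11/4 = - 2^ ( - 2)*11^1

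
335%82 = 7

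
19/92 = 19/92= 0.21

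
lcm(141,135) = 6345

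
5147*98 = 504406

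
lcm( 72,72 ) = 72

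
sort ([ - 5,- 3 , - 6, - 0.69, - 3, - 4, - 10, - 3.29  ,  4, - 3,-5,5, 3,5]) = [ - 10, - 6,-5, -5  , - 4,-3.29, - 3, - 3,  -  3,-0.69, 3,4, 5, 5] 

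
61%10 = 1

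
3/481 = 3/481 = 0.01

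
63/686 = 9/98 = 0.09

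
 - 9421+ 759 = -8662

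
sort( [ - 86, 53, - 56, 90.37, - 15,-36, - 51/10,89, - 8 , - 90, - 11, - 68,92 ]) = [-90, -86, - 68, - 56,-36, - 15, - 11, - 8, - 51/10,53,89,90.37, 92] 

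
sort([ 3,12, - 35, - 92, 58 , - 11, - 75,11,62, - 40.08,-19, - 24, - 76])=[ - 92, - 76,- 75, - 40.08, - 35, - 24 , - 19, - 11,3, 11,12,58,62]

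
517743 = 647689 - 129946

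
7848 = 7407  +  441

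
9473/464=9473/464 = 20.42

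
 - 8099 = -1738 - 6361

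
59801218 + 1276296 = 61077514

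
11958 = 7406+4552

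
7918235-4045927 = 3872308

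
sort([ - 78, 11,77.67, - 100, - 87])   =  [  -  100,  -  87,- 78, 11,77.67]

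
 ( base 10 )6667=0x1a0b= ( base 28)8E3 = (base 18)12a7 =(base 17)1613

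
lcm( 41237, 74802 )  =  3216486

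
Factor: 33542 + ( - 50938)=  - 2^2*4349^1 = -  17396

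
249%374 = 249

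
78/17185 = 78/17185=0.00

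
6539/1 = 6539 =6539.00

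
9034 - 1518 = 7516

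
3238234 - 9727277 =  - 6489043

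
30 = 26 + 4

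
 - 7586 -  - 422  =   - 7164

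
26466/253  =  104 + 14/23 = 104.61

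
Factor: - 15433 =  - 11^1*23^1*61^1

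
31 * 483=14973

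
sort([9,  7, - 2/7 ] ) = [ - 2/7 , 7, 9 ] 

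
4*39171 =156684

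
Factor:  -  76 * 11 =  -836 = -2^2 * 11^1  *19^1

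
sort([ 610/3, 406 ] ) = [610/3, 406 ] 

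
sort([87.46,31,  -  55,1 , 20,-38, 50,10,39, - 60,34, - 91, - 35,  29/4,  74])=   [ - 91, - 60,-55, - 38, - 35, 1,29/4,10, 20,31,34,39,50,74,87.46]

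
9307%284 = 219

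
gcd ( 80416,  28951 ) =1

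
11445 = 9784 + 1661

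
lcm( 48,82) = 1968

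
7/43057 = 1/6151 = 0.00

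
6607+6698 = 13305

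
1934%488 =470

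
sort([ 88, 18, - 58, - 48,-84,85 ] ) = [ - 84, - 58, - 48,18,85,88 ] 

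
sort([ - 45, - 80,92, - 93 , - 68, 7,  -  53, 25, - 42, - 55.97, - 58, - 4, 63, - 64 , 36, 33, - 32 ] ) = [ - 93, - 80,  -  68, - 64,  -  58, - 55.97,- 53, - 45, - 42, - 32, - 4 , 7, 25 , 33, 36, 63, 92]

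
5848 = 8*731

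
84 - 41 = 43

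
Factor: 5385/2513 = 15/7 = 3^1*  5^1*7^( - 1 ) 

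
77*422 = 32494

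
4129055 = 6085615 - 1956560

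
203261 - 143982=59279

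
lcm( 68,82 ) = 2788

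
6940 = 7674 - 734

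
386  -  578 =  - 192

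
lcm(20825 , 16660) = 83300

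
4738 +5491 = 10229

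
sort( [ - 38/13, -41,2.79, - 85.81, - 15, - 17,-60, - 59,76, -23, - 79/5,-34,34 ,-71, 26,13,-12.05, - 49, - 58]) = [ - 85.81,  -  71, - 60 , - 59,-58,-49, - 41,-34, - 23,- 17,-79/5, - 15,-12.05, - 38/13, 2.79, 13, 26 , 34,  76]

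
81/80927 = 81/80927 = 0.00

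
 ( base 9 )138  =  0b1110100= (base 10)116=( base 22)56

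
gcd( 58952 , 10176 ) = 8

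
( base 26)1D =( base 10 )39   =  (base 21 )1i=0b100111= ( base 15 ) 29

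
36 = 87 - 51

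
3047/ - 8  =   - 3047/8  =  - 380.88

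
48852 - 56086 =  - 7234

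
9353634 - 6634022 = 2719612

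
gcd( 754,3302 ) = 26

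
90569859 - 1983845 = 88586014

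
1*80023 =80023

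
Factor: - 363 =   -  3^1 *11^2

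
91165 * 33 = 3008445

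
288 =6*48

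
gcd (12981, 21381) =3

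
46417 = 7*6631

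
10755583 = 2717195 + 8038388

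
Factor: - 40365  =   - 3^3*5^1*13^1*23^1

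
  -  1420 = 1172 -2592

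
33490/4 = 16745/2 = 8372.50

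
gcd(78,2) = 2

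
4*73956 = 295824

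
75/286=75/286= 0.26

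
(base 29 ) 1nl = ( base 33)1db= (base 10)1529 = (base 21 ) 39H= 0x5f9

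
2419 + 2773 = 5192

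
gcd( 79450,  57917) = 1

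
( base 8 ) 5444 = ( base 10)2852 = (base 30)352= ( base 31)2U0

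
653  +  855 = 1508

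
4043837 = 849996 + 3193841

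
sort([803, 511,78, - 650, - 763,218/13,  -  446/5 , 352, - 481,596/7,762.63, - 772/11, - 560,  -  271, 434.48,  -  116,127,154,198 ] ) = [ - 763, - 650, - 560, - 481, - 271, - 116, - 446/5 ,-772/11, 218/13,78, 596/7,127, 154,198, 352, 434.48,511, 762.63, 803]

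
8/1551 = 8/1551=0.01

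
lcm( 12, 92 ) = 276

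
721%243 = 235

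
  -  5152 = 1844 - 6996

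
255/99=2 + 19/33 = 2.58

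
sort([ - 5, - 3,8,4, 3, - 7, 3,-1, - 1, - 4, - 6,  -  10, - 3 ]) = [  -  10, - 7 , - 6, - 5, - 4, - 3, - 3, - 1, - 1,3,  3,4, 8]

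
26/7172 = 13/3586 = 0.00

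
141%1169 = 141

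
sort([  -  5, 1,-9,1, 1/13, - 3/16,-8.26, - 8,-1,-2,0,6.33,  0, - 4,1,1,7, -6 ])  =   [ - 9, - 8.26, - 8, - 6, - 5, - 4,- 2, - 1,- 3/16,  0,0,1/13, 1 , 1,  1, 1, 6.33,7]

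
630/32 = 19+11/16 = 19.69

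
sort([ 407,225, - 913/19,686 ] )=[ - 913/19, 225, 407, 686] 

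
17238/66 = 2873/11 = 261.18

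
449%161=127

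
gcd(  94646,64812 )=2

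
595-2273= - 1678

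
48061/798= 48061/798   =  60.23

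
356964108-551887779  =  -194923671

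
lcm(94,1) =94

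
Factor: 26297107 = 263^1*99989^1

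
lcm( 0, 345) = 0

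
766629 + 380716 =1147345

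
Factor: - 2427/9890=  - 2^ ( - 1)*3^1*5^(  -  1) * 23^( - 1 )*43^( - 1)*809^1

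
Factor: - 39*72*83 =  - 233064 = -2^3*3^3 * 13^1*83^1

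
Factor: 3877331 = 3877331^1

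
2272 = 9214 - 6942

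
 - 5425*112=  - 607600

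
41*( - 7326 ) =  - 300366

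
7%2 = 1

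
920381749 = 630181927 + 290199822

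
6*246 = 1476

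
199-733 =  - 534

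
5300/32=165+5/8  =  165.62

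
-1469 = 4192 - 5661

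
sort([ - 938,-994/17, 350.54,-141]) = [ - 938, - 141, - 994/17 , 350.54]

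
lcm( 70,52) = 1820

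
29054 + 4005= 33059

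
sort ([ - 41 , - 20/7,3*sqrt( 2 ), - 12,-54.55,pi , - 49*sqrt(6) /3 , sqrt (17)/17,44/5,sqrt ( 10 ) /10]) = [ - 54.55, - 41,-49 * sqrt( 6 )/3,- 12, - 20/7,sqrt(17)/17,sqrt (10)/10, pi, 3*sqrt( 2 ) , 44/5] 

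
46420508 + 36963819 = 83384327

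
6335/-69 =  - 6335/69 = -91.81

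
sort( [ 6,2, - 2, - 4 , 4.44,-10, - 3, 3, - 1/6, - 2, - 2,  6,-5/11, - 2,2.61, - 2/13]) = [ - 10,- 4, - 3,-2, - 2, - 2 , - 2,  -  5/11,- 1/6, - 2/13, 2,2.61,3,4.44, 6, 6]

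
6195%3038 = 119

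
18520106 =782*23683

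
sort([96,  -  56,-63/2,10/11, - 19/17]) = [ - 56, - 63/2,-19/17, 10/11,  96]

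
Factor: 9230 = 2^1*5^1*13^1*71^1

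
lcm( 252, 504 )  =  504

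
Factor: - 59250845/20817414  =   - 2^ (-1 )*3^( - 2)*5^1*1156523^(-1)*11850169^1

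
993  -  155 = 838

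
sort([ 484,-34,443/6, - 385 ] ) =[ - 385, - 34,  443/6 , 484 ] 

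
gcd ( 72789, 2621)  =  1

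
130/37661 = 10/2897  =  0.00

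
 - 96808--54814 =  - 41994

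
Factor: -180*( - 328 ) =2^5* 3^2*5^1*41^1 = 59040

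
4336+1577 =5913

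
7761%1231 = 375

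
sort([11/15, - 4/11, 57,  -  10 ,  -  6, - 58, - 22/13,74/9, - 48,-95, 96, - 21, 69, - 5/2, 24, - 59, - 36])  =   [ - 95, - 59, - 58,  -  48, - 36, - 21,-10, - 6, - 5/2,-22/13, - 4/11, 11/15, 74/9, 24, 57,  69, 96]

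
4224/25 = 168 + 24/25 = 168.96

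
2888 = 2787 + 101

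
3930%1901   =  128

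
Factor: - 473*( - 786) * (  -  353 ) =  - 2^1*3^1*11^1*43^1*131^1*353^1  =  - 131237634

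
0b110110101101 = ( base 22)753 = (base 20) 8F1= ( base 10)3501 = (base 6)24113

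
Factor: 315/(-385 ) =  - 9/11= - 3^2*11^( - 1)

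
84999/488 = 174+87/488 = 174.18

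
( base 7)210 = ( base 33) 36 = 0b1101001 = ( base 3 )10220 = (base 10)105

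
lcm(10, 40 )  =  40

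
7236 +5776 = 13012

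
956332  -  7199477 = -6243145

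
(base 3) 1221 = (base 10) 52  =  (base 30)1M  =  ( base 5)202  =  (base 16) 34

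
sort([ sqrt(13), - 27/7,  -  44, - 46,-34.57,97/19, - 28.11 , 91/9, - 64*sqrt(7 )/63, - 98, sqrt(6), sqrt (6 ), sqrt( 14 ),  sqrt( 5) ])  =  [ - 98, - 46 , - 44 , - 34.57, -28.11, - 27/7,-64 * sqrt(7)/63 , sqrt(5), sqrt (6),sqrt(6 ), sqrt(13),sqrt(14)  ,  97/19,91/9 ] 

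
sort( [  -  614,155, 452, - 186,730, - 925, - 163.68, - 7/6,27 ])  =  [ - 925,-614, - 186, - 163.68,-7/6, 27,155,452, 730]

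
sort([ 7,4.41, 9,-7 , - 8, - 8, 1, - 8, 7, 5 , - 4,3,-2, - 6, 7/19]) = [ - 8,-8, - 8, - 7, - 6  , - 4,- 2 , 7/19, 1,3, 4.41,5,7, 7, 9]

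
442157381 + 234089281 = 676246662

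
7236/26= 3618/13 = 278.31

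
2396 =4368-1972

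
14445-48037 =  - 33592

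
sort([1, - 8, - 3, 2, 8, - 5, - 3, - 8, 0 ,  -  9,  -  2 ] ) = [  -  9, - 8,-8, - 5,-3, - 3, - 2, 0,1, 2, 8 ] 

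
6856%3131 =594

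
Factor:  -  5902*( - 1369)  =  2^1 * 13^1*37^2*227^1=8079838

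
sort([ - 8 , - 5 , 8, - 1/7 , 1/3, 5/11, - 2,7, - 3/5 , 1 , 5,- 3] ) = [ - 8 , - 5, - 3, - 2 , - 3/5, - 1/7,  1/3 , 5/11, 1, 5, 7,8]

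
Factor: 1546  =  2^1 * 773^1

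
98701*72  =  7106472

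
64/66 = 32/33= 0.97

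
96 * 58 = 5568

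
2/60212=1/30106 =0.00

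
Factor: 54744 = 2^3 * 3^1*2281^1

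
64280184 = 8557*7512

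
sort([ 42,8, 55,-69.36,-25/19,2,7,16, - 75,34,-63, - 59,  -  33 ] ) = [ - 75, - 69.36, - 63, -59, - 33,-25/19, 2, 7, 8, 16, 34,42,  55] 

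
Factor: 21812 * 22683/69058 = 2^1 *3^1*7^1*11^( - 1)*  19^1*41^1* 43^(  -  1 )  *  73^( - 1 )*7561^1=247380798/34529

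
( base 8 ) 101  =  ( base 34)1V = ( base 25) 2f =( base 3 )2102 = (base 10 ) 65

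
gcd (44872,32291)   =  1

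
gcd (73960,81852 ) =4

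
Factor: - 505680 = -2^4*3^1 *5^1*7^2*43^1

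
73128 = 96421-23293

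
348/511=348/511 = 0.68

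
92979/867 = 30993/289 = 107.24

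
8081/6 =8081/6 = 1346.83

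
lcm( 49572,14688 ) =396576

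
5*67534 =337670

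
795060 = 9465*84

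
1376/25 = 1376/25=55.04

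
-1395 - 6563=-7958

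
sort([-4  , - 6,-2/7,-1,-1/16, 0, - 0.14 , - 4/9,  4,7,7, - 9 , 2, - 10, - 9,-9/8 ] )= [-10, - 9, - 9,- 6, - 4,  -  9/8,-1,  -  4/9, - 2/7,-0.14, - 1/16, 0, 2,4, 7,  7] 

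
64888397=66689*973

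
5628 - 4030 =1598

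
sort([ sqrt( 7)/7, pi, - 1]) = [  -  1 , sqrt( 7)/7,pi]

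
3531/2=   1765 +1/2 = 1765.50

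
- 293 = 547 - 840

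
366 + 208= 574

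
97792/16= 6112 = 6112.00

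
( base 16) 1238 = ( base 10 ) 4664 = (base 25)7be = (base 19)ch9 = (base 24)828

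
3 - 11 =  - 8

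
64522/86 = 750 + 11/43 = 750.26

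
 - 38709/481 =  - 38709/481 = - 80.48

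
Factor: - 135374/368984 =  - 113/308 = - 2^( - 2)*7^( - 1) *11^( - 1) * 113^1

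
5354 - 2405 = 2949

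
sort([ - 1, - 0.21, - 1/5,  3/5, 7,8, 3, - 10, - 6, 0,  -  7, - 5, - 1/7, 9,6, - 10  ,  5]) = [-10, - 10, - 7 ,-6, - 5, -1,-0.21, - 1/5, - 1/7, 0, 3/5,  3, 5,6,7,8 , 9]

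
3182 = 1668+1514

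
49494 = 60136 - 10642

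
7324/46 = 3662/23= 159.22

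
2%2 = 0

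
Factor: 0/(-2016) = 0 = 0^1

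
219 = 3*73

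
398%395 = 3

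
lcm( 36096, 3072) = 144384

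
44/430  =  22/215= 0.10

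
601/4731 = 601/4731 = 0.13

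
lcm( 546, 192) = 17472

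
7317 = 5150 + 2167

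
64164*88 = 5646432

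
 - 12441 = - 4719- 7722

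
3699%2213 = 1486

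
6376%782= 120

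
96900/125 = 775 + 1/5 = 775.20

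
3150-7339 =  - 4189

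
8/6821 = 8/6821 = 0.00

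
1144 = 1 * 1144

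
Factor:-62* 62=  - 2^2*31^2 =- 3844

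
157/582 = 157/582 = 0.27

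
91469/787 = 116 + 177/787 = 116.22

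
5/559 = 5/559= 0.01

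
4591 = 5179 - 588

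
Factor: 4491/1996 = 2^( - 2 )*3^2=9/4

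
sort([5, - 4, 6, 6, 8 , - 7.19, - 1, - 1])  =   [ - 7.19, - 4, -1 , - 1,5,6,6,8 ]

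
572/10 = 286/5 = 57.20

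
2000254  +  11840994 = 13841248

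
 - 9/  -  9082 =9/9082 = 0.00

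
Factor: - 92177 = -92177^1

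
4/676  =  1/169 = 0.01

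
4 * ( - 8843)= - 35372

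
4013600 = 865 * 4640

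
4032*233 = 939456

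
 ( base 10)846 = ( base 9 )1140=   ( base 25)18L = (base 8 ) 1516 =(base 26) 16E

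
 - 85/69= - 2 + 53/69 = - 1.23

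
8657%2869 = 50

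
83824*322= 26991328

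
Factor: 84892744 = 2^3 * 29^1 * 277^1*1321^1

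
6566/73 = 89 + 69/73 = 89.95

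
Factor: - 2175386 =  - 2^1 * 19^2*23^1*131^1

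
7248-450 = 6798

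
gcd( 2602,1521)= 1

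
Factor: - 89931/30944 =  - 93/32 = - 2^( - 5 )*3^1*31^1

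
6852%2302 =2248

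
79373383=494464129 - 415090746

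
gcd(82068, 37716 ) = 84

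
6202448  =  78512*79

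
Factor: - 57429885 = -3^1 * 5^1*3828659^1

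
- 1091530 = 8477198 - 9568728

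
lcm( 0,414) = 0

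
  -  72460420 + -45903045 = - 118363465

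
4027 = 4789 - 762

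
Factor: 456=2^3*3^1*19^1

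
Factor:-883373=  - 73^1*12101^1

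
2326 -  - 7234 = 9560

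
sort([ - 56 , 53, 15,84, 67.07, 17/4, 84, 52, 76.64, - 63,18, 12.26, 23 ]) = [ -63,  -  56,17/4,12.26,  15,  18,23,52, 53, 67.07 , 76.64, 84,  84 ] 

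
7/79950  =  7/79950   =  0.00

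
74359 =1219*61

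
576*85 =48960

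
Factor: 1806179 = 1013^1 * 1783^1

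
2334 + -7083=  - 4749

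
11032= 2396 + 8636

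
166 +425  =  591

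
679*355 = 241045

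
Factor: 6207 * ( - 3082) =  - 2^1*3^1*23^1*67^1*2069^1 = - 19129974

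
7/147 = 1/21= 0.05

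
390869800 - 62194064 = 328675736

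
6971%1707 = 143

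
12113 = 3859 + 8254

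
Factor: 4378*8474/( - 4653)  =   - 2^2*3^( - 2)*19^1*47^( -1 )*199^1*223^1 = - 3372652/423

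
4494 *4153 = 18663582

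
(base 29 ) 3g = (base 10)103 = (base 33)34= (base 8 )147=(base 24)47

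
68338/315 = 68338/315=216.95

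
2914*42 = 122388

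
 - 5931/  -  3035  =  1 + 2896/3035 = 1.95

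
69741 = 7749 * 9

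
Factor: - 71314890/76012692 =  -11885815/12668782= - 2^( - 1)*5^1*7^ ( -1 )*19^( - 1)*97^ ( - 1) * 491^( - 1) *2377163^1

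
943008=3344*282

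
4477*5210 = 23325170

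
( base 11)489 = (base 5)4311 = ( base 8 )1105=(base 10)581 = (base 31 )IN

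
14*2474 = 34636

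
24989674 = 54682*457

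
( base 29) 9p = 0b100011110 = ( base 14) 166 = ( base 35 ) 86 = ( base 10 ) 286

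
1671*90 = 150390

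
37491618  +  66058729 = 103550347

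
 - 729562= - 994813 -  - 265251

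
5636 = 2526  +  3110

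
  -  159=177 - 336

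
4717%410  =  207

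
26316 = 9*2924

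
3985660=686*5810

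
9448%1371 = 1222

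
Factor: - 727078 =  - 2^1*11^1*33049^1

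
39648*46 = 1823808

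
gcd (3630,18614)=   2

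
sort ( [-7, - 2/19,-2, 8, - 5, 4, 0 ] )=[  -  7 , - 5, -2, - 2/19, 0, 4,8 ]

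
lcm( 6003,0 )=0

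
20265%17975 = 2290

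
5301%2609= 83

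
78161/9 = 8684 + 5/9 = 8684.56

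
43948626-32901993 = 11046633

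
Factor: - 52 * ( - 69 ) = 2^2*3^1 * 13^1*23^1 = 3588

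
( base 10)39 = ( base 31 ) 18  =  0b100111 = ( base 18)23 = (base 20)1J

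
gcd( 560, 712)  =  8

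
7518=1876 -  - 5642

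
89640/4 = 22410 = 22410.00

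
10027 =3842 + 6185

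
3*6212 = 18636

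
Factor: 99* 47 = 4653  =  3^2*11^1*47^1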